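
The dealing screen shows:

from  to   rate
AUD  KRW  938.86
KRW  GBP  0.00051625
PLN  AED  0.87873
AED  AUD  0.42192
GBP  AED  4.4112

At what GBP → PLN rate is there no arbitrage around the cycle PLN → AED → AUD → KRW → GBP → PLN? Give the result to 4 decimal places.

Known legs of the cycle: 0.87873 × 0.42192 × 938.86 × 0.00051625 = 0.17969933380289436
For no arbitrage the full-cycle product must be 1, so the missing rate is 1 / 0.17969933380289436 ≈ 5.564851.

5.5649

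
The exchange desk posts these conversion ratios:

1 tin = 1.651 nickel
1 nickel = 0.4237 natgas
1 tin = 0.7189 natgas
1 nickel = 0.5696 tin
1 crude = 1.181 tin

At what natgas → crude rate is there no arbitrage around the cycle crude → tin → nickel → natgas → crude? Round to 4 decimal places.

1.2104

Known legs of the cycle: 1.181 × 1.651 × 0.4237 = 0.8261433947
For no arbitrage the full-cycle product must be 1, so the missing rate is 1 / 0.8261433947 ≈ 1.210444.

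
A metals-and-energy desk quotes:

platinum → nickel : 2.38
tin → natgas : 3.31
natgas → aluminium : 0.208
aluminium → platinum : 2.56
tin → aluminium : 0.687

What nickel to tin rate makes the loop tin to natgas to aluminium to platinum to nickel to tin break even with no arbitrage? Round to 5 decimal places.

0.23839

Known legs of the cycle: 3.31 × 0.208 × 2.56 × 2.38 = 4.194770944
For no arbitrage the full-cycle product must be 1, so the missing rate is 1 / 4.194770944 ≈ 0.2383920.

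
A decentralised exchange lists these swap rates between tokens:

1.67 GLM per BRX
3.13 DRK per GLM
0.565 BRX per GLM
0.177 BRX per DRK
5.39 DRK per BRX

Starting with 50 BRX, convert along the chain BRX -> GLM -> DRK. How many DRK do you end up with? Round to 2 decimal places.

50 BRX × 1.67 = 83.5 GLM
83.5 GLM × 3.13 = 261.355 DRK

261.36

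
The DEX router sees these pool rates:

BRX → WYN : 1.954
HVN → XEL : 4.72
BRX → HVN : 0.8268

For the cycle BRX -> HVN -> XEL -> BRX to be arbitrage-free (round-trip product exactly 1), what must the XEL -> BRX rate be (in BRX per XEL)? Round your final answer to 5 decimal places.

Known legs of the cycle: 0.8268 × 4.72 = 3.902496
For no arbitrage the full-cycle product must be 1, so the missing rate is 1 / 3.902496 ≈ 0.2562463.

0.25625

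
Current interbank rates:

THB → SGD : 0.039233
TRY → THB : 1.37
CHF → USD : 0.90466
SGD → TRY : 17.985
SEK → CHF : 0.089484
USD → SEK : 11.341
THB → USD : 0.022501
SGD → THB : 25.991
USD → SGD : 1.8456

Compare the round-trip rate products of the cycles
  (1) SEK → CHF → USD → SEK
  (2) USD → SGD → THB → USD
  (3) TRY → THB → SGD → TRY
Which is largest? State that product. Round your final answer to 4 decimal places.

1.0794

(1) 0.089484 × 0.90466 × 11.341 = 0.91808
(2) 1.8456 × 25.991 × 0.022501 = 1.07935
(3) 1.37 × 0.039233 × 17.985 = 0.96668
Highest is cycle (2) at 1.0794 (>1, arbitrage).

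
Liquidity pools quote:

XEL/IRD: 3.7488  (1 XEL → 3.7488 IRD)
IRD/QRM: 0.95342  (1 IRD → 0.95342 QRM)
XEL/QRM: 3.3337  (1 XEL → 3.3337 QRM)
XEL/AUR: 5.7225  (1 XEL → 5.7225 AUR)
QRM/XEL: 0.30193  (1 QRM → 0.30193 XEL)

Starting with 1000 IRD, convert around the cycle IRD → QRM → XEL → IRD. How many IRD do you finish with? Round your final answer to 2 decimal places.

1079.15

1000 IRD × 0.95342 = 953.42 QRM
953.42 QRM × 0.30193 = 287.8661006 XEL
287.8661006 XEL × 3.7488 = 1079.15243792928 IRD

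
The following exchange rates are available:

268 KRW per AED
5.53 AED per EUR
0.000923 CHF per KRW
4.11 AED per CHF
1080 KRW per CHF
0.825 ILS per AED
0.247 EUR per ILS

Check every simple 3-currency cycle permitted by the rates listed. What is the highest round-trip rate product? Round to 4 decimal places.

1.1269

EUR→AED→ILS→EUR: 5.53 × 0.825 × 0.247 = 1.12688
KRW→CHF→AED→KRW: 0.000923 × 4.11 × 268 = 1.01667
Maximum is EUR→AED→ILS→EUR at 1.1269; arbitrage exists.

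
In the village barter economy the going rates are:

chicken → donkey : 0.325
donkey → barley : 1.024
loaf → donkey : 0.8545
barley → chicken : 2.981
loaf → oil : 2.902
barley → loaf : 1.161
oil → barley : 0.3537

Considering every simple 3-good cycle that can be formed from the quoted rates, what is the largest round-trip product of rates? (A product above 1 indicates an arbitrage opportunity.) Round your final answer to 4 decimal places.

loaf→oil→barley→loaf: 2.902 × 0.3537 × 1.161 = 1.19169
loaf→donkey→barley→loaf: 0.8545 × 1.024 × 1.161 = 1.01588
barley→chicken→donkey→barley: 2.981 × 0.325 × 1.024 = 0.99208
Maximum is loaf→oil→barley→loaf at 1.1917; arbitrage exists.

1.1917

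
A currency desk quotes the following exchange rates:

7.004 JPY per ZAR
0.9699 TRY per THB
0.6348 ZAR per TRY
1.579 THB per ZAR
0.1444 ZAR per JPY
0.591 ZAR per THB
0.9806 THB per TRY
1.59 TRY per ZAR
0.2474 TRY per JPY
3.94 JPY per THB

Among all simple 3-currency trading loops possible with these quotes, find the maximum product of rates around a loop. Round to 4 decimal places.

ZAR→JPY→TRY→ZAR: 7.004 × 0.2474 × 0.6348 = 1.09997
THB→TRY→ZAR→THB: 0.9699 × 0.6348 × 1.579 = 0.97218
THB→JPY→TRY→THB: 3.94 × 0.2474 × 0.9806 = 0.95585
THB→ZAR→TRY→THB: 0.591 × 1.59 × 0.9806 = 0.92146
THB→JPY→ZAR→THB: 3.94 × 0.1444 × 1.579 = 0.89835
Maximum is ZAR→JPY→TRY→ZAR at 1.1000; arbitrage exists.

1.1000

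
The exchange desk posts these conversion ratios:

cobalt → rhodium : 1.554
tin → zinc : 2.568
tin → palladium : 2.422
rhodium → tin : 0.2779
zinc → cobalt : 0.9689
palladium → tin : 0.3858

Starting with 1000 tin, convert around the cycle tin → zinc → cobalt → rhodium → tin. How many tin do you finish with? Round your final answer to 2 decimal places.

1074.52

1000 tin × 2.568 = 2568 zinc
2568 zinc × 0.9689 = 2488.1352 cobalt
2488.1352 cobalt × 1.554 = 3866.5621008 rhodium
3866.5621008 rhodium × 0.2779 = 1074.51760781232 tin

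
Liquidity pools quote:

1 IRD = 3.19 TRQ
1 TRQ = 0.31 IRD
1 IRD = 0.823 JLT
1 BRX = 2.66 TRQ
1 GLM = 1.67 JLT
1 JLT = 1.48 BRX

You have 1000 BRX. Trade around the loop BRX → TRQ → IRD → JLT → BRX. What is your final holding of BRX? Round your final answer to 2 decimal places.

1004.40

1000 BRX × 2.66 = 2660 TRQ
2660 TRQ × 0.31 = 824.6 IRD
824.6 IRD × 0.823 = 678.6458 JLT
678.6458 JLT × 1.48 = 1004.395784 BRX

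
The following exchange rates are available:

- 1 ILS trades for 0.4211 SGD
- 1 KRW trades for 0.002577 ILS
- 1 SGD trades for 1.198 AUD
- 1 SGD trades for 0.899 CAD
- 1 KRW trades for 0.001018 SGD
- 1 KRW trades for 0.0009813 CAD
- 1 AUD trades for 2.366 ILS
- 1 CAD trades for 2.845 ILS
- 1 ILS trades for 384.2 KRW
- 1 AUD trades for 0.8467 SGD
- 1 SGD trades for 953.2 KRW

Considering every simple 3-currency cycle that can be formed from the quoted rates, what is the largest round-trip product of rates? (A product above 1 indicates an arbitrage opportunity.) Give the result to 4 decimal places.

1.1936

SGD→AUD→ILS→SGD: 1.198 × 2.366 × 0.4211 = 1.19359
SGD→CAD→ILS→SGD: 0.899 × 2.845 × 0.4211 = 1.07703
KRW→CAD→ILS→KRW: 0.0009813 × 2.845 × 384.2 = 1.07261
KRW→ILS→SGD→KRW: 0.002577 × 0.4211 × 953.2 = 1.03439
Maximum is SGD→AUD→ILS→SGD at 1.1936; arbitrage exists.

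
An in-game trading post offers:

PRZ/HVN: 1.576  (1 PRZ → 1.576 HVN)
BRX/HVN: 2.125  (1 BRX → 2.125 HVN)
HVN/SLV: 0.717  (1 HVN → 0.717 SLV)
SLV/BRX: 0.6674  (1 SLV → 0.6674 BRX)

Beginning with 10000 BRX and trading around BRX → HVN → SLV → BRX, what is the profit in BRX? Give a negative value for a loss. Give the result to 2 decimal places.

10000 BRX × 2.125 = 21250 HVN
21250 HVN × 0.717 = 15236.25 SLV
15236.25 SLV × 0.6674 = 10168.67325 BRX
Net change: 10168.67325 − 10000 = 168.67325 BRX

168.67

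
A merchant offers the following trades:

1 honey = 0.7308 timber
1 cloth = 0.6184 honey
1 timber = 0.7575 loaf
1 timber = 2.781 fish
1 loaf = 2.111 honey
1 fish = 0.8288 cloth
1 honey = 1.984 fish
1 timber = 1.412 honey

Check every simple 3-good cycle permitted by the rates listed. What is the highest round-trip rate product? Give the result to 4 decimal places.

timber→loaf→honey→timber: 0.7575 × 2.111 × 0.7308 = 1.16861
cloth→honey→fish→cloth: 0.6184 × 1.984 × 0.8288 = 1.01686
Maximum is timber→loaf→honey→timber at 1.1686; arbitrage exists.

1.1686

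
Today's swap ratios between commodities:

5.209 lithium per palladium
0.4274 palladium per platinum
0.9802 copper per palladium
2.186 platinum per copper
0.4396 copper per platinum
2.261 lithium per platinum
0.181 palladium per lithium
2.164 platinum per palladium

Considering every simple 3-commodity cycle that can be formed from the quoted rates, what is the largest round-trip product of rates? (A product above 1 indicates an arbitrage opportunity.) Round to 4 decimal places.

copper→platinum→palladium→copper: 2.186 × 0.4274 × 0.9802 = 0.91580
lithium→palladium→platinum→lithium: 0.181 × 2.164 × 2.261 = 0.88560
Maximum is copper→platinum→palladium→copper at 0.9158; no arbitrage — every cycle loses value.

0.9158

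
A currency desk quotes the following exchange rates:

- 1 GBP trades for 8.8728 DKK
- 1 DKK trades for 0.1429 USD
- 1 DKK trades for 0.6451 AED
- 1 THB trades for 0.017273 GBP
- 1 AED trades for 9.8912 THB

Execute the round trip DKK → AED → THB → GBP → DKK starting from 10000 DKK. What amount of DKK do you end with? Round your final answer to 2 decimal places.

9779.23

10000 DKK × 0.6451 = 6451 AED
6451 AED × 9.8912 = 63808.1312 THB
63808.1312 THB × 0.017273 = 1102.1578502176 GBP
1102.1578502176 GBP × 8.8728 = 9779.22617341072128 DKK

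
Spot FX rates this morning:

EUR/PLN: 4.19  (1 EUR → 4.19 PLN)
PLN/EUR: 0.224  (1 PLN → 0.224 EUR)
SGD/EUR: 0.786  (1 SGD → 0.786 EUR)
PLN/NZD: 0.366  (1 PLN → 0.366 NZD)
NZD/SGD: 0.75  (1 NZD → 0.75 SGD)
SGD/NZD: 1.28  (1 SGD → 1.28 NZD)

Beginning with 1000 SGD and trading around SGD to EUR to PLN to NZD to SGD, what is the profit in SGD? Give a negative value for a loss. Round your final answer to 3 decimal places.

1000 SGD × 0.786 = 786 EUR
786 EUR × 4.19 = 3293.34 PLN
3293.34 PLN × 0.366 = 1205.36244 NZD
1205.36244 NZD × 0.75 = 904.02183 SGD
Net change: 904.02183 − 1000 = -95.97817 SGD

-95.978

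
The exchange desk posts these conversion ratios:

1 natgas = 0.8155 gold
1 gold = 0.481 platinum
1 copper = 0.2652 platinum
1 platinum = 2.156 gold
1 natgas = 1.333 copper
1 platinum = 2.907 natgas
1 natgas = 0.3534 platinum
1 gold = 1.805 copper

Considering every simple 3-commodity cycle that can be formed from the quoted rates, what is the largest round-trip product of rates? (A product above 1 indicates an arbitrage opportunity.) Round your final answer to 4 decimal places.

platinum→natgas→gold→platinum: 2.907 × 0.8155 × 0.481 = 1.14029
platinum→gold→copper→platinum: 2.156 × 1.805 × 0.2652 = 1.03205
platinum→natgas→copper→platinum: 2.907 × 1.333 × 0.2652 = 1.02766
Maximum is platinum→natgas→gold→platinum at 1.1403; arbitrage exists.

1.1403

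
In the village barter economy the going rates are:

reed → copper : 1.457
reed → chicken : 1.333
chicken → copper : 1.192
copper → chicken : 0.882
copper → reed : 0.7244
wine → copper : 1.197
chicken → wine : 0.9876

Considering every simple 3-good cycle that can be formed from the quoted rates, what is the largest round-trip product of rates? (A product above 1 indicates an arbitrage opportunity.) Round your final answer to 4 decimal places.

reed→chicken→copper→reed: 1.333 × 1.192 × 0.7244 = 1.15103
wine→copper→chicken→wine: 1.197 × 0.882 × 0.9876 = 1.04266
Maximum is reed→chicken→copper→reed at 1.1510; arbitrage exists.

1.1510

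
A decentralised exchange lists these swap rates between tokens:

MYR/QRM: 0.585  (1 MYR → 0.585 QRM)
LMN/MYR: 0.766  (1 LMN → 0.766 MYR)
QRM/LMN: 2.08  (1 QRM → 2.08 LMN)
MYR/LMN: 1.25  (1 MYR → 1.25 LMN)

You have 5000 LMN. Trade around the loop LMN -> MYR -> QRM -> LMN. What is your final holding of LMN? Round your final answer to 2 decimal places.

4660.34

5000 LMN × 0.766 = 3830 MYR
3830 MYR × 0.585 = 2240.55 QRM
2240.55 QRM × 2.08 = 4660.344 LMN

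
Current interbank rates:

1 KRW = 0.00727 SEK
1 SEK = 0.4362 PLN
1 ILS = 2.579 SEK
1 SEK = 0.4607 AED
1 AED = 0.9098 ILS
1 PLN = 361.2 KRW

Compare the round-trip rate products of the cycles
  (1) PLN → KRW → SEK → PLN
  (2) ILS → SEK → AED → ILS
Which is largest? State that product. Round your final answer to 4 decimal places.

(1) 361.2 × 0.00727 × 0.4362 = 1.14543
(2) 2.579 × 0.4607 × 0.9098 = 1.08097
Highest is cycle (1) at 1.1454 (>1, arbitrage).

1.1454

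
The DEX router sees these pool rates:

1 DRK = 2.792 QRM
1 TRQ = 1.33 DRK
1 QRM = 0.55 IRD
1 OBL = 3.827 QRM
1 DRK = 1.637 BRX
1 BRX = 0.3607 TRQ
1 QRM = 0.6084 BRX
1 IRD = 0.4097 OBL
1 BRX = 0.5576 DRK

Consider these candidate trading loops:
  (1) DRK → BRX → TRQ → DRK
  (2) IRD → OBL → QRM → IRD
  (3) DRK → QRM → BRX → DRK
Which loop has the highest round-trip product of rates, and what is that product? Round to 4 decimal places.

0.9472

(1) 1.637 × 0.3607 × 1.33 = 0.78532
(2) 0.4097 × 3.827 × 0.55 = 0.86236
(3) 2.792 × 0.6084 × 0.5576 = 0.94717
Highest is cycle (3) at 0.9472 (≤1, no arbitrage).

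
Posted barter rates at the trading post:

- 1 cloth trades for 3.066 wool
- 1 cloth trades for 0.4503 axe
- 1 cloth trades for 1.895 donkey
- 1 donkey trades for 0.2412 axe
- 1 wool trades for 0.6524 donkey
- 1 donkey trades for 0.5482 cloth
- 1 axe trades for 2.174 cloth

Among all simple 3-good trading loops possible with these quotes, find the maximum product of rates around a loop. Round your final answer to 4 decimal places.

wool→donkey→cloth→wool: 0.6524 × 0.5482 × 3.066 = 1.09654
cloth→donkey→axe→cloth: 1.895 × 0.2412 × 2.174 = 0.99368
Maximum is wool→donkey→cloth→wool at 1.0965; arbitrage exists.

1.0965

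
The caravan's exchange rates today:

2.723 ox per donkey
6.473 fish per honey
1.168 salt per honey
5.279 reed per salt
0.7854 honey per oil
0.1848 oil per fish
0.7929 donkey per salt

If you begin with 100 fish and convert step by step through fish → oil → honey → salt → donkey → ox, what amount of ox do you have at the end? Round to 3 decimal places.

36.602

100 fish × 0.1848 = 18.48 oil
18.48 oil × 0.7854 = 14.514192 honey
14.514192 honey × 1.168 = 16.952576256 salt
16.952576256 salt × 0.7929 = 13.4416977133824 donkey
13.4416977133824 donkey × 2.723 = 36.6017428735402752 ox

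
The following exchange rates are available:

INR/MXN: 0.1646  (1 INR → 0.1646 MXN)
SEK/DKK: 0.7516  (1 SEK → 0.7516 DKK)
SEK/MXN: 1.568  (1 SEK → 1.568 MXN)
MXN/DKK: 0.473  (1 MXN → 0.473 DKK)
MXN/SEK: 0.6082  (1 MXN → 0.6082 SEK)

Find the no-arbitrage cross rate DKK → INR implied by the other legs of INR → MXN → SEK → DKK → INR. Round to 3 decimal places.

Known legs of the cycle: 0.1646 × 0.6082 × 0.7516 = 0.075242465552
For no arbitrage the full-cycle product must be 1, so the missing rate is 1 / 0.075242465552 ≈ 13.29037.

13.290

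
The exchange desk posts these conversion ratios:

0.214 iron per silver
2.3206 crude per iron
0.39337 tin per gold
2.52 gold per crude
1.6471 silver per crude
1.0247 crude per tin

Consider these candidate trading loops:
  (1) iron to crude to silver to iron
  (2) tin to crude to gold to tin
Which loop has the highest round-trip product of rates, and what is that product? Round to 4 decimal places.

1.0158

(1) 2.3206 × 1.6471 × 0.214 = 0.81796
(2) 1.0247 × 2.52 × 0.39337 = 1.01578
Highest is cycle (2) at 1.0158 (>1, arbitrage).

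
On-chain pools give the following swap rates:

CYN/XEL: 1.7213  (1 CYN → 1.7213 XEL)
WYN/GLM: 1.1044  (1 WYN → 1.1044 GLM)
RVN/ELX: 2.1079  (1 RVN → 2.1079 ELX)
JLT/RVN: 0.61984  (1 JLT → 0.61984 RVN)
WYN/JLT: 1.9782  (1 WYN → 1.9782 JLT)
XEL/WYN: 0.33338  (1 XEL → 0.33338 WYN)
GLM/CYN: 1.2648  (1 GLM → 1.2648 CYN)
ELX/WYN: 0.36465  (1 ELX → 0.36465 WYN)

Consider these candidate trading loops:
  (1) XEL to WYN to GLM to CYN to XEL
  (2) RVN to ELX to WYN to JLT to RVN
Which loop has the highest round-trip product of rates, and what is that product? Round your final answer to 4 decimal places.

0.9425

(1) 0.33338 × 1.1044 × 1.2648 × 1.7213 = 0.80158
(2) 2.1079 × 0.36465 × 1.9782 × 0.61984 = 0.94249
Highest is cycle (2) at 0.9425 (≤1, no arbitrage).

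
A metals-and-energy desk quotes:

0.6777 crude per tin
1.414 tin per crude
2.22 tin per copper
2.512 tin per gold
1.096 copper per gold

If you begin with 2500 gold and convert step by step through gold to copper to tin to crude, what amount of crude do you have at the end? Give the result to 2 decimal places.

2500 gold × 1.096 = 2740 copper
2740 copper × 2.22 = 6082.8 tin
6082.8 tin × 0.6777 = 4122.31356 crude

4122.31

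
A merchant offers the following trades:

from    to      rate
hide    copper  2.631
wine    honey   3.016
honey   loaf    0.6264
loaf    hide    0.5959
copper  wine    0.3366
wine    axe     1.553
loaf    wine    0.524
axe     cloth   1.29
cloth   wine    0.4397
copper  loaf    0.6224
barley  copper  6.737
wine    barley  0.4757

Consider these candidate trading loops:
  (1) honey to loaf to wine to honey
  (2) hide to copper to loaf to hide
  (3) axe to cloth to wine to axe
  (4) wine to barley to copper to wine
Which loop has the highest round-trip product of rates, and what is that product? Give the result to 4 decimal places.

1.0787

(1) 0.6264 × 0.524 × 3.016 = 0.98995
(2) 2.631 × 0.6224 × 0.5959 = 0.97581
(3) 1.29 × 0.4397 × 1.553 = 0.88088
(4) 0.4757 × 6.737 × 0.3366 = 1.07873
Highest is cycle (4) at 1.0787 (>1, arbitrage).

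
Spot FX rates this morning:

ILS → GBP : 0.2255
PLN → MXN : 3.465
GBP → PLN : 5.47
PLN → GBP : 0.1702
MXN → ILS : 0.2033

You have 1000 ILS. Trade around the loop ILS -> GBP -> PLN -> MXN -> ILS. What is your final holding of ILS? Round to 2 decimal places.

868.91

1000 ILS × 0.2255 = 225.5 GBP
225.5 GBP × 5.47 = 1233.485 PLN
1233.485 PLN × 3.465 = 4274.025525 MXN
4274.025525 MXN × 0.2033 = 868.9093892325 ILS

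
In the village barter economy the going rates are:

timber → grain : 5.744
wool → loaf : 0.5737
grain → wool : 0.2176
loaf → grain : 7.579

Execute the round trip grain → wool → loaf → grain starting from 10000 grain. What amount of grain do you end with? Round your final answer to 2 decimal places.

10000 grain × 0.2176 = 2176 wool
2176 wool × 0.5737 = 1248.3712 loaf
1248.3712 loaf × 7.579 = 9461.4053248 grain

9461.41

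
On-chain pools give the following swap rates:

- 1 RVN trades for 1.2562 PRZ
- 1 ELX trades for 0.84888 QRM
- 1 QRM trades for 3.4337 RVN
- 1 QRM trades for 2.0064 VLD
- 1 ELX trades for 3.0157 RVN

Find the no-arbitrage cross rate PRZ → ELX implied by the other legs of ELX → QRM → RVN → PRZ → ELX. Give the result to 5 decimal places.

Known legs of the cycle: 0.84888 × 3.4337 × 1.2562 = 3.6615708253872
For no arbitrage the full-cycle product must be 1, so the missing rate is 1 / 3.6615708253872 ≈ 0.2731068.

0.27311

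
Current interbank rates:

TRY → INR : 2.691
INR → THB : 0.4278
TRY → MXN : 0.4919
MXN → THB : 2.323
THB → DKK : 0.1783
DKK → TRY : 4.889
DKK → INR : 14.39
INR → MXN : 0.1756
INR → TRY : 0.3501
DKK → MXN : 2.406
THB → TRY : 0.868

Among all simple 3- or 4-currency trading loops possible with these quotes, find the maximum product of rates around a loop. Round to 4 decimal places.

THB→DKK→INR→THB: 0.1783 × 14.39 × 0.4278 = 1.09762
THB→DKK→INR→MXN→THB: 0.1783 × 14.39 × 0.1756 × 2.323 = 1.04661
THB→DKK→TRY→INR→THB: 0.1783 × 4.889 × 2.691 × 0.4278 = 1.00352
THB→TRY→INR→THB: 0.868 × 2.691 × 0.4278 = 0.99925
THB→DKK→MXN→THB: 0.1783 × 2.406 × 2.323 = 0.99654
THB→DKK→TRY→MXN→THB: 0.1783 × 4.889 × 0.4919 × 2.323 = 0.99609
THB→TRY→MXN→THB: 0.868 × 0.4919 × 2.323 = 0.99185
THB→TRY→INR→MXN→THB: 0.868 × 2.691 × 0.1756 × 2.323 = 0.95281
Maximum is THB→DKK→INR→THB at 1.0976; arbitrage exists.

1.0976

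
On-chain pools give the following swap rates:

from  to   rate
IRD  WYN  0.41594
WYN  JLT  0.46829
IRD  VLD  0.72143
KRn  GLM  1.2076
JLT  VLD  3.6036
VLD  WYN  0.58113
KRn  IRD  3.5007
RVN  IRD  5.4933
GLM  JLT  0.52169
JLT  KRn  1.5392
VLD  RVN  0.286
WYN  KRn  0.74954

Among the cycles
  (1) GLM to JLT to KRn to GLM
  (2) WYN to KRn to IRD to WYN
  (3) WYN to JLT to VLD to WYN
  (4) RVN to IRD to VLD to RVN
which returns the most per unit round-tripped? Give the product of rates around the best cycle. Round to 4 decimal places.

(1) 0.52169 × 1.5392 × 1.2076 = 0.96968
(2) 0.74954 × 3.5007 × 0.41594 = 1.09139
(3) 0.46829 × 3.6036 × 0.58113 = 0.98067
(4) 5.4933 × 0.72143 × 0.286 = 1.13343
Highest is cycle (4) at 1.1334 (>1, arbitrage).

1.1334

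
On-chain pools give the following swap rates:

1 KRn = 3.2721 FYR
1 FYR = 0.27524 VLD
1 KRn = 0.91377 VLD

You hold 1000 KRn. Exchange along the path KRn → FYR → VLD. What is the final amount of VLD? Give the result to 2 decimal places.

900.61

1000 KRn × 3.2721 = 3272.1 FYR
3272.1 FYR × 0.27524 = 900.612804 VLD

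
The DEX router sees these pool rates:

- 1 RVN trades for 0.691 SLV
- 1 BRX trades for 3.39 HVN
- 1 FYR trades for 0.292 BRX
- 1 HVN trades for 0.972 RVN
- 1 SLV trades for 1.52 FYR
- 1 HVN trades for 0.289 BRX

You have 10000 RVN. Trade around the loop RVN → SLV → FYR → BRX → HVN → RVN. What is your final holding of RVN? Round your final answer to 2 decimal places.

10105.79

10000 RVN × 0.691 = 6910 SLV
6910 SLV × 1.52 = 10503.2 FYR
10503.2 FYR × 0.292 = 3066.9344 BRX
3066.9344 BRX × 3.39 = 10396.907616 HVN
10396.907616 HVN × 0.972 = 10105.794202752 RVN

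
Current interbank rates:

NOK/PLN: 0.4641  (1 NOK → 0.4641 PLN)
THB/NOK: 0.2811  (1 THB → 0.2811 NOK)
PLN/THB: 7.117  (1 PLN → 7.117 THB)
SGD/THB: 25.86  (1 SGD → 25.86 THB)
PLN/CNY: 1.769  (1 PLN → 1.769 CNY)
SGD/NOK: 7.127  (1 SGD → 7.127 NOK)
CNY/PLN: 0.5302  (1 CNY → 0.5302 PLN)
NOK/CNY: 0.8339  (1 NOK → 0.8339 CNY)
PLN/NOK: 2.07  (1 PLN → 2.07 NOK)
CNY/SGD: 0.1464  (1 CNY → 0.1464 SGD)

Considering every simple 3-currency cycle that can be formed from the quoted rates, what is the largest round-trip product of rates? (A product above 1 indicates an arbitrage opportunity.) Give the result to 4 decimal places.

0.9285

NOK→PLN→THB→NOK: 0.4641 × 7.117 × 0.2811 = 0.92847
NOK→CNY→PLN→NOK: 0.8339 × 0.5302 × 2.07 = 0.91522
NOK→CNY→SGD→NOK: 0.8339 × 0.1464 × 7.127 = 0.87009
Maximum is NOK→PLN→THB→NOK at 0.9285; no arbitrage — every cycle loses value.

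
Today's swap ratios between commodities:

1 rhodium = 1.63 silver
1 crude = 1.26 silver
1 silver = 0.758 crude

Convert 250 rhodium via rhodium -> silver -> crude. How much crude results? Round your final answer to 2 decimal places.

250 rhodium × 1.63 = 407.5 silver
407.5 silver × 0.758 = 308.885 crude

308.89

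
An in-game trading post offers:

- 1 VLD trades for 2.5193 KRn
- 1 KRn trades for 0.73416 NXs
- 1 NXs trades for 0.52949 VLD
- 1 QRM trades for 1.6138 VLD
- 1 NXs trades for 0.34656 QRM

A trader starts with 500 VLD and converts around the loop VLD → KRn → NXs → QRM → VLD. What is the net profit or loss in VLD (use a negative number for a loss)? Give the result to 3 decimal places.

17.212

500 VLD × 2.5193 = 1259.65 KRn
1259.65 KRn × 0.73416 = 924.784644 NXs
924.784644 NXs × 0.34656 = 320.49336622464 QRM
320.49336622464 QRM × 1.6138 = 517.212194413324032 VLD
Net change: 517.212194413324032 − 500 = 17.212194413324032 VLD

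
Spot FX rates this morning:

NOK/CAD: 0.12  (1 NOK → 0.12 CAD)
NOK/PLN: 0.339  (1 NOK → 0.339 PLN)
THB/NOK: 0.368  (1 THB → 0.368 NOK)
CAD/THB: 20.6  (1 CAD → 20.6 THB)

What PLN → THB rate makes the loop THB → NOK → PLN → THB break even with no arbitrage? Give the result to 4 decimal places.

8.0159

Known legs of the cycle: 0.368 × 0.339 = 0.124752
For no arbitrage the full-cycle product must be 1, so the missing rate is 1 / 0.124752 ≈ 8.015904.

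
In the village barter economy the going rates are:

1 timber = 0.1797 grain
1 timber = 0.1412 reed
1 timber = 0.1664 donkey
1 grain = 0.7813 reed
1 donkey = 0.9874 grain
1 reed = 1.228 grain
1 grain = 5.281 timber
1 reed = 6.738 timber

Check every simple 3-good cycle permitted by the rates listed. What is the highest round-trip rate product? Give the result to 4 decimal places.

0.9460

reed→timber→grain→reed: 6.738 × 0.1797 × 0.7813 = 0.94601
reed→grain→timber→reed: 1.228 × 5.281 × 0.1412 = 0.91569
donkey→grain→timber→donkey: 0.9874 × 5.281 × 0.1664 = 0.86769
Maximum is reed→timber→grain→reed at 0.9460; no arbitrage — every cycle loses value.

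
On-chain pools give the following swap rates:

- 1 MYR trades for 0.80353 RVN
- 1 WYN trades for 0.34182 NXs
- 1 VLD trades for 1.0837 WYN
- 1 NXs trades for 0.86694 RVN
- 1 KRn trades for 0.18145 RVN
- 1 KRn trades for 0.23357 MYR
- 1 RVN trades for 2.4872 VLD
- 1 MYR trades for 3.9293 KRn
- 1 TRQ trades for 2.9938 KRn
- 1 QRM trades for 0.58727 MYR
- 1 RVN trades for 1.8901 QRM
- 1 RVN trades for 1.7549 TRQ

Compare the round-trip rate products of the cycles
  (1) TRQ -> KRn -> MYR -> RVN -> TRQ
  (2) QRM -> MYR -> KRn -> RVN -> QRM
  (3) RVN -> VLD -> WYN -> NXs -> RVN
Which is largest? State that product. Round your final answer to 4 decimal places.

0.9860

(1) 2.9938 × 0.23357 × 0.80353 × 1.7549 = 0.98604
(2) 0.58727 × 3.9293 × 0.18145 × 1.8901 = 0.79140
(3) 2.4872 × 1.0837 × 0.34182 × 0.86694 = 0.79874
Highest is cycle (1) at 0.9860 (≤1, no arbitrage).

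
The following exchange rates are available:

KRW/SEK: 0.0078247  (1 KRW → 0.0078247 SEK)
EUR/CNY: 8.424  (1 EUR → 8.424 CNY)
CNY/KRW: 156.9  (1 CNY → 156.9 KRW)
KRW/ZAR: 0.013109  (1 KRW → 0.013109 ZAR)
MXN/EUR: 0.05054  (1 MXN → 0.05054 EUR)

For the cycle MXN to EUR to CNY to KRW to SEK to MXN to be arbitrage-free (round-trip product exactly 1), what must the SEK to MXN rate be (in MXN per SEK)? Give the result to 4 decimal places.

1.9132

Known legs of the cycle: 0.05054 × 8.424 × 156.9 × 0.0078247 = 0.5226900525192528
For no arbitrage the full-cycle product must be 1, so the missing rate is 1 / 0.5226900525192528 ≈ 1.913180.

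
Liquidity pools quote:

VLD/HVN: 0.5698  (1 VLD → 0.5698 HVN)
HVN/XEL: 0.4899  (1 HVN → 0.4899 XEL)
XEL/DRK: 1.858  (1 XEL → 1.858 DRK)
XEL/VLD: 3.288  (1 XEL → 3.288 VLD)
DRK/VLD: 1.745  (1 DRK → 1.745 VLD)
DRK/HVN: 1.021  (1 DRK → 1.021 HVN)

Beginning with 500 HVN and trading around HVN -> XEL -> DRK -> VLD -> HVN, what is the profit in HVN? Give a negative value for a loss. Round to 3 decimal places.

500 HVN × 0.4899 = 244.95 XEL
244.95 XEL × 1.858 = 455.1171 DRK
455.1171 DRK × 1.745 = 794.1793395 VLD
794.1793395 VLD × 0.5698 = 452.5233876471 HVN
Net change: 452.5233876471 − 500 = -47.4766123529 HVN

-47.477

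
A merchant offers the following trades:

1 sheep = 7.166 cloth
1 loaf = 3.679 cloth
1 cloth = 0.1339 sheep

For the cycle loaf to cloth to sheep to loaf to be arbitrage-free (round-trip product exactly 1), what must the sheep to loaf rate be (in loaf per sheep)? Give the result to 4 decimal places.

2.0300

Known legs of the cycle: 3.679 × 0.1339 = 0.4926181
For no arbitrage the full-cycle product must be 1, so the missing rate is 1 / 0.4926181 ≈ 2.029970.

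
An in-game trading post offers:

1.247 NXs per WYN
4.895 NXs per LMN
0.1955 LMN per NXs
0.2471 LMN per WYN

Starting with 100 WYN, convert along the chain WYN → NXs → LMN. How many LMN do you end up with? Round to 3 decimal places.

24.379

100 WYN × 1.247 = 124.7 NXs
124.7 NXs × 0.1955 = 24.37885 LMN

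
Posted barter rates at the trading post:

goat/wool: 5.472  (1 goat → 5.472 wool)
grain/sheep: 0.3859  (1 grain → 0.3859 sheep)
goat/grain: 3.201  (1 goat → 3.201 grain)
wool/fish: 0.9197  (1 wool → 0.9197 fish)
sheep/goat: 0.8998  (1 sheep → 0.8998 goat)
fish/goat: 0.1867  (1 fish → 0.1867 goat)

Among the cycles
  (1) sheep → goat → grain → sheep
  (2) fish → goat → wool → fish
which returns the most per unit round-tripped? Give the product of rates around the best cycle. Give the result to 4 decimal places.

(1) 0.8998 × 3.201 × 0.3859 = 1.11149
(2) 0.1867 × 5.472 × 0.9197 = 0.93959
Highest is cycle (1) at 1.1115 (>1, arbitrage).

1.1115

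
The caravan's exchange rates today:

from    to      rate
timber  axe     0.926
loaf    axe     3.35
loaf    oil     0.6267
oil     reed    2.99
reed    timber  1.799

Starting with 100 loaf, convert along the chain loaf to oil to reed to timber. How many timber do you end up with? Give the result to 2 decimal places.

100 loaf × 0.6267 = 62.67 oil
62.67 oil × 2.99 = 187.3833 reed
187.3833 reed × 1.799 = 337.1025567 timber

337.10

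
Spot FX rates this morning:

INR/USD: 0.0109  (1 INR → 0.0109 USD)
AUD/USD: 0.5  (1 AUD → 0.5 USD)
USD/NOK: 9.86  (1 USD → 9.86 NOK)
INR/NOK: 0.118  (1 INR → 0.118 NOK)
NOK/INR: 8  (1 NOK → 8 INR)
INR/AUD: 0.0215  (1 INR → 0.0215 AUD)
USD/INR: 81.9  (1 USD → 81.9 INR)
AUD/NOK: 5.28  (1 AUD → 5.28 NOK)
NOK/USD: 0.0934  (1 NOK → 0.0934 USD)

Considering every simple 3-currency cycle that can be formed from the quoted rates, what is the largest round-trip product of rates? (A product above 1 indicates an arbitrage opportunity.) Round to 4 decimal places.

NOK→INR→AUD→NOK: 8 × 0.0215 × 5.28 = 0.90816
NOK→USD→INR→NOK: 0.0934 × 81.9 × 0.118 = 0.90264
USD→INR→AUD→USD: 81.9 × 0.0215 × 0.5 = 0.88043
NOK→INR→USD→NOK: 8 × 0.0109 × 9.86 = 0.85979
Maximum is NOK→INR→AUD→NOK at 0.9082; no arbitrage — every cycle loses value.

0.9082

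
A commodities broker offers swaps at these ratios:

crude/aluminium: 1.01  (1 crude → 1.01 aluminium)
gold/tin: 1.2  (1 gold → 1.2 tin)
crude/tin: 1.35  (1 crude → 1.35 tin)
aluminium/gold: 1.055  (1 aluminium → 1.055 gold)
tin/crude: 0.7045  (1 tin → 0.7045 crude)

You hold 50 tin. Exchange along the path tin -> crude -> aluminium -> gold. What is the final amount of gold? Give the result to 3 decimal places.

37.534

50 tin × 0.7045 = 35.225 crude
35.225 crude × 1.01 = 35.57725 aluminium
35.57725 aluminium × 1.055 = 37.53399875 gold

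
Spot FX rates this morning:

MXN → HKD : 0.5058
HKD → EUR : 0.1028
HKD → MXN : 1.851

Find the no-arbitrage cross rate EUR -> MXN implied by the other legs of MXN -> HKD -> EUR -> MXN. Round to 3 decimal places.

19.232

Known legs of the cycle: 0.5058 × 0.1028 = 0.05199624
For no arbitrage the full-cycle product must be 1, so the missing rate is 1 / 0.05199624 ≈ 19.23216.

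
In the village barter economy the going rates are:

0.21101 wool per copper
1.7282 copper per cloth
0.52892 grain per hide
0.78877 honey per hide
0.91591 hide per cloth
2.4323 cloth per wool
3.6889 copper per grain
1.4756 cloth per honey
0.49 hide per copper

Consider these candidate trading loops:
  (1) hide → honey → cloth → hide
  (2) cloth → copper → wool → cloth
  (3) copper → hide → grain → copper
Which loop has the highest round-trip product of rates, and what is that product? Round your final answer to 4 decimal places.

1.0660

(1) 0.78877 × 1.4756 × 0.91591 = 1.06604
(2) 1.7282 × 0.21101 × 2.4323 = 0.88698
(3) 0.49 × 0.52892 × 3.6889 = 0.95606
Highest is cycle (1) at 1.0660 (>1, arbitrage).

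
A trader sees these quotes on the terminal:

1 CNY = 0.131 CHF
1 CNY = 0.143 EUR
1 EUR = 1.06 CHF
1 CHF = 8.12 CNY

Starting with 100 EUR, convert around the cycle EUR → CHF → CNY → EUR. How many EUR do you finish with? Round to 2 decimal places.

100 EUR × 1.06 = 106 CHF
106 CHF × 8.12 = 860.72 CNY
860.72 CNY × 0.143 = 123.08296 EUR

123.08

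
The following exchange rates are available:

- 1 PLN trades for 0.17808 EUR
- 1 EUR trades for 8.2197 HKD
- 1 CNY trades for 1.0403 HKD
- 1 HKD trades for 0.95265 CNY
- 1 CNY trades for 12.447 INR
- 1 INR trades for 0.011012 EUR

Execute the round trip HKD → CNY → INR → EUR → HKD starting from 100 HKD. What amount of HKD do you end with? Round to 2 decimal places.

107.33

100 HKD × 0.95265 = 95.265 CNY
95.265 CNY × 12.447 = 1185.763455 INR
1185.763455 INR × 0.011012 = 13.05762716646 EUR
13.05762716646 EUR × 8.2197 = 107.329778020151262 HKD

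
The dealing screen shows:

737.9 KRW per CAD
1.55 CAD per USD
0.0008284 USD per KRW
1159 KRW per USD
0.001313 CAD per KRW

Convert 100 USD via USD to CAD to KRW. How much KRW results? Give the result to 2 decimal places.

114374.50

100 USD × 1.55 = 155 CAD
155 CAD × 737.9 = 114374.5 KRW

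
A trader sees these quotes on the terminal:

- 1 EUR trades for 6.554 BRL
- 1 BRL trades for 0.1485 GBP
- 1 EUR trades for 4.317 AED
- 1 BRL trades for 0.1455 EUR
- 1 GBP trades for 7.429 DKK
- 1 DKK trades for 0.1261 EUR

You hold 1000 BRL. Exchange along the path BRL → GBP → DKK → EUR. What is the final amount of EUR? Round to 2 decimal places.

139.11

1000 BRL × 0.1485 = 148.5 GBP
148.5 GBP × 7.429 = 1103.2065 DKK
1103.2065 DKK × 0.1261 = 139.11433965 EUR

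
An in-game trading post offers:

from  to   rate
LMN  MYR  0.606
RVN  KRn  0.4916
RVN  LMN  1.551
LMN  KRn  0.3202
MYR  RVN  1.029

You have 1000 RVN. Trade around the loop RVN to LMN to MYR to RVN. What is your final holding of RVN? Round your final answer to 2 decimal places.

967.16

1000 RVN × 1.551 = 1551 LMN
1551 LMN × 0.606 = 939.906 MYR
939.906 MYR × 1.029 = 967.163274 RVN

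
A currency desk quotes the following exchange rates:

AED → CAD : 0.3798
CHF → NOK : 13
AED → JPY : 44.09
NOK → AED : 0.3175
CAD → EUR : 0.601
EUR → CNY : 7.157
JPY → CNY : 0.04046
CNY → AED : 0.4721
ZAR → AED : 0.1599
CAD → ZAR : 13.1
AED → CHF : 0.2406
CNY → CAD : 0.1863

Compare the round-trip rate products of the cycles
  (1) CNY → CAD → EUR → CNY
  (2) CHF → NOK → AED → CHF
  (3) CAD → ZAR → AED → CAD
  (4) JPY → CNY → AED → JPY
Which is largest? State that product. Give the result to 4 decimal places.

0.9931

(1) 0.1863 × 0.601 × 7.157 = 0.80134
(2) 13 × 0.3175 × 0.2406 = 0.99308
(3) 13.1 × 0.1599 × 0.3798 = 0.79556
(4) 0.04046 × 0.4721 × 44.09 = 0.84217
Highest is cycle (2) at 0.9931 (≤1, no arbitrage).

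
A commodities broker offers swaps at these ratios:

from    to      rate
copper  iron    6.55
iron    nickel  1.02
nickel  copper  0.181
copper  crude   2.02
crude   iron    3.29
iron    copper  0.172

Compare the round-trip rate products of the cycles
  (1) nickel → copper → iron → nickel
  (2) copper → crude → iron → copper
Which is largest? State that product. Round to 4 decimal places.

(1) 0.181 × 6.55 × 1.02 = 1.20926
(2) 2.02 × 3.29 × 0.172 = 1.14308
Highest is cycle (1) at 1.2093 (>1, arbitrage).

1.2093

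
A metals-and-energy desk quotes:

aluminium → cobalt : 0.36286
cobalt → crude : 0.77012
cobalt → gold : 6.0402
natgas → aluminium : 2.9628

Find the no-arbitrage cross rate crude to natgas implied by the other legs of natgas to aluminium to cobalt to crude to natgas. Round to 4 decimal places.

Known legs of the cycle: 2.9628 × 0.36286 × 0.77012 = 0.82794184795296
For no arbitrage the full-cycle product must be 1, so the missing rate is 1 / 0.82794184795296 ≈ 1.207814.

1.2078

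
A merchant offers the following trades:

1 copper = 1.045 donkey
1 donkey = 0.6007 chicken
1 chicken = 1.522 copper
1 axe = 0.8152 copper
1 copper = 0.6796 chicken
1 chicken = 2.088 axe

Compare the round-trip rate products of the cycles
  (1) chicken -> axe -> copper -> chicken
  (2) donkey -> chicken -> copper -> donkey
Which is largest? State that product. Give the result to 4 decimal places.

(1) 2.088 × 0.8152 × 0.6796 = 1.15677
(2) 0.6007 × 1.522 × 1.045 = 0.95541
Highest is cycle (1) at 1.1568 (>1, arbitrage).

1.1568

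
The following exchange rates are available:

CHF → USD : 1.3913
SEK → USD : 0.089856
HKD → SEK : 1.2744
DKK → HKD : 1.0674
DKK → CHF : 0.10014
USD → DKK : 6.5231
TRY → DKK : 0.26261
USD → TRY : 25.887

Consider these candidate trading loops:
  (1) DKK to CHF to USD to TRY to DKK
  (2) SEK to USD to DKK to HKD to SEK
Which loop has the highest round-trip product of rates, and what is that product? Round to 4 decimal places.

0.9472

(1) 0.10014 × 1.3913 × 25.887 × 0.26261 = 0.94716
(2) 0.089856 × 6.5231 × 1.0674 × 1.2744 = 0.79732
Highest is cycle (1) at 0.9472 (≤1, no arbitrage).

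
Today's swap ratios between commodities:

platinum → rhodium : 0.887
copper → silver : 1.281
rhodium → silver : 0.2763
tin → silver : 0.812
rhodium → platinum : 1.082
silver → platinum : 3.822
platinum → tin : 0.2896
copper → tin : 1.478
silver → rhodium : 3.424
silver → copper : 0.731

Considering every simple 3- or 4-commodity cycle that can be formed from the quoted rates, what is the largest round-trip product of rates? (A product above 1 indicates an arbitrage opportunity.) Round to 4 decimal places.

0.9367

silver→platinum→rhodium→silver: 3.822 × 0.887 × 0.2763 = 0.93669
silver→platinum→tin→silver: 3.822 × 0.2896 × 0.812 = 0.89876
copper→tin→silver→copper: 1.478 × 0.812 × 0.731 = 0.87730
silver→rhodium→platinum→tin→silver: 3.424 × 1.082 × 0.2896 × 0.812 = 0.87120
Maximum is silver→platinum→rhodium→silver at 0.9367; no arbitrage — every cycle loses value.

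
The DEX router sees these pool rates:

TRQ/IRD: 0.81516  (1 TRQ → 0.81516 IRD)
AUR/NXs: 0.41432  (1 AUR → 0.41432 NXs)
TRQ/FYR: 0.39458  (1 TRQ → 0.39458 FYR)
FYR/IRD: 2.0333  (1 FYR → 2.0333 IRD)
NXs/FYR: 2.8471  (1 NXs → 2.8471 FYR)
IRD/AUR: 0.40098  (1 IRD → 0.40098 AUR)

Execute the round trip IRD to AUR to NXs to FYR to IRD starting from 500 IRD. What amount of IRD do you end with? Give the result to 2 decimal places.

480.88

500 IRD × 0.40098 = 200.49 AUR
200.49 AUR × 0.41432 = 83.0670168 NXs
83.0670168 NXs × 2.8471 = 236.50010353128 FYR
236.50010353128 FYR × 2.0333 = 480.875660510151624 IRD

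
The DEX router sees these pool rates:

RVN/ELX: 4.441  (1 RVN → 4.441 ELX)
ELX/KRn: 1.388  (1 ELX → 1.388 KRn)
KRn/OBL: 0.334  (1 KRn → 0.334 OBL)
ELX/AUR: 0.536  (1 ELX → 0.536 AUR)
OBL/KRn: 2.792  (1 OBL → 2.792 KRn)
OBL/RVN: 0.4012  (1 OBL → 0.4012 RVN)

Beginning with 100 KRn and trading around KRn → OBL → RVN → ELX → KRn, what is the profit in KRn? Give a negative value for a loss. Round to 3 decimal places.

100 KRn × 0.334 = 33.4 OBL
33.4 OBL × 0.4012 = 13.40008 RVN
13.40008 RVN × 4.441 = 59.50975528 ELX
59.50975528 ELX × 1.388 = 82.59954032864 KRn
Net change: 82.59954032864 − 100 = -17.40045967136 KRn

-17.400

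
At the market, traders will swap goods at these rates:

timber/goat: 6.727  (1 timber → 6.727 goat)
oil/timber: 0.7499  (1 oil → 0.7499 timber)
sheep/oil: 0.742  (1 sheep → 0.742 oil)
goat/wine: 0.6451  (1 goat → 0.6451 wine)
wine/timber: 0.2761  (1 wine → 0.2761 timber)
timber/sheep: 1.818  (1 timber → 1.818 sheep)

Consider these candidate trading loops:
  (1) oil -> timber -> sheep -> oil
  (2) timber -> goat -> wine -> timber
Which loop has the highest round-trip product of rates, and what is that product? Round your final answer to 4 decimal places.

(1) 0.7499 × 1.818 × 0.742 = 1.01158
(2) 6.727 × 0.6451 × 0.2761 = 1.19816
Highest is cycle (2) at 1.1982 (>1, arbitrage).

1.1982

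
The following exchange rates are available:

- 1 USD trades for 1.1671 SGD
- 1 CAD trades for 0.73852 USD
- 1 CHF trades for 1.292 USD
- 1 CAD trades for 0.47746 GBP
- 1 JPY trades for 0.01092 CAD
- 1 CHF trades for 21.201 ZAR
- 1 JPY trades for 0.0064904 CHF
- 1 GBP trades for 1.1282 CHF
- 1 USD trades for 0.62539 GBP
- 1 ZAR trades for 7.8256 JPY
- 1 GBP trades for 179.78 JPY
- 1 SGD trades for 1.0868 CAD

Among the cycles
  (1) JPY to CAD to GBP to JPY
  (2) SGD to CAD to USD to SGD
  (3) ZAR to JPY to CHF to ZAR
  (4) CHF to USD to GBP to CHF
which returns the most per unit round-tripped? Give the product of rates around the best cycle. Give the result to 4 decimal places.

(1) 0.01092 × 0.47746 × 179.78 = 0.93735
(2) 1.0868 × 0.73852 × 1.1671 = 0.93674
(3) 7.8256 × 0.0064904 × 21.201 = 1.07683
(4) 1.292 × 0.62539 × 1.1282 = 0.91159
Highest is cycle (3) at 1.0768 (>1, arbitrage).

1.0768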